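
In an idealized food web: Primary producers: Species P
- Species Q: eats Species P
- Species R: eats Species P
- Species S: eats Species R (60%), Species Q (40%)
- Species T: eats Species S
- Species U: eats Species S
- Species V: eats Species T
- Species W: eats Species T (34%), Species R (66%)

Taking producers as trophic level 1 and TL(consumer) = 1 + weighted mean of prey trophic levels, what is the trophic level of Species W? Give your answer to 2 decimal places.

Species Q: 1 + 1 = 2
Species R: 1 + 1 = 2
Species S: 1 + (0.6×2 + 0.4×2) = 3
Species T: 1 + 3 = 4
Species U: 1 + 3 = 4
Species V: 1 + 4 = 5
Species W: 1 + (0.34×4 + 0.66×2) = 3.68

3.68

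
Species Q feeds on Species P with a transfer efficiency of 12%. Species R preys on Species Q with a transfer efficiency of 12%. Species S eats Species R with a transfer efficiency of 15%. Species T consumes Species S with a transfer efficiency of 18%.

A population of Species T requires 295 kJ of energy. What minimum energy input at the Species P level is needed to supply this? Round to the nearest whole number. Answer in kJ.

Cumulative transfer efficiency: 0.12 × 0.12 × 0.15 × 0.18 = 0.0003888
Species P energy = 295 / 0.0003888 = 758745 kJ

758745 kJ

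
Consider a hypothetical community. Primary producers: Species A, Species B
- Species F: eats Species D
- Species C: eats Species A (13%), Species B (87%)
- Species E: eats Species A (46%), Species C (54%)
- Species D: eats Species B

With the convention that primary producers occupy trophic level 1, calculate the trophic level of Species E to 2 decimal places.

Species C: 1 + (0.13×1 + 0.87×1) = 2
Species D: 1 + 1 = 2
Species E: 1 + (0.46×1 + 0.54×2) = 2.54
Species F: 1 + 2 = 3

2.54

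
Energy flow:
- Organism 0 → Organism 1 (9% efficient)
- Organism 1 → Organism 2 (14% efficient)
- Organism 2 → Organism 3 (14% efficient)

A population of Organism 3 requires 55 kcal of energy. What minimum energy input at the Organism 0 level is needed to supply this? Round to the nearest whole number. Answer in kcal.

31179 kcal

Cumulative transfer efficiency: 0.09 × 0.14 × 0.14 = 0.001764
Organism 0 energy = 55 / 0.001764 = 31179 kcal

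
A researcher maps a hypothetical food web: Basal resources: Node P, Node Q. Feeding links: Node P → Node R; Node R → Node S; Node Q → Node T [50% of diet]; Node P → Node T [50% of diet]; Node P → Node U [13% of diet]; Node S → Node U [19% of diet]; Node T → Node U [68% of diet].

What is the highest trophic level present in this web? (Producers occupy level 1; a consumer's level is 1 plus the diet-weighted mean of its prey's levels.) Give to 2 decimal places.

3.06

Node R: 1 + 1 = 2
Node S: 1 + 2 = 3
Node T: 1 + (0.5×1 + 0.5×1) = 2
Node U: 1 + (0.13×1 + 0.19×3 + 0.68×2) = 3.06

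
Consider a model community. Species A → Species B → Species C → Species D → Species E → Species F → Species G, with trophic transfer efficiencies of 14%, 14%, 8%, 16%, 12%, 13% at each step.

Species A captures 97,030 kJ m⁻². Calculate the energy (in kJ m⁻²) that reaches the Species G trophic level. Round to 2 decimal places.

Species B: 97030 × 0.14 = 13584.2 kJ m⁻²
Species C: 13584.2 × 0.14 = 1901.788 kJ m⁻²
Species D: 1901.788 × 0.08 = 152.14304 kJ m⁻²
Species E: 152.14304 × 0.16 = 24.3428864 kJ m⁻²
Species F: 24.3428864 × 0.12 = 2.921146368 kJ m⁻²
Species G: 2.921146368 × 0.13 = 0.37974902784 kJ m⁻²

0.38 kJ m⁻²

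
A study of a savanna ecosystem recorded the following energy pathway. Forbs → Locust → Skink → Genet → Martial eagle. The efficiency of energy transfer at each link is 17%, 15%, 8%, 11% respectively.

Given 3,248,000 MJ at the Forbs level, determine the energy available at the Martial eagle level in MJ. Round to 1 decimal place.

728.9 MJ

Locust: 3248000 × 0.17 = 552160 MJ
Skink: 552160 × 0.15 = 82824 MJ
Genet: 82824 × 0.08 = 6625.92 MJ
Martial eagle: 6625.92 × 0.11 = 728.8512 MJ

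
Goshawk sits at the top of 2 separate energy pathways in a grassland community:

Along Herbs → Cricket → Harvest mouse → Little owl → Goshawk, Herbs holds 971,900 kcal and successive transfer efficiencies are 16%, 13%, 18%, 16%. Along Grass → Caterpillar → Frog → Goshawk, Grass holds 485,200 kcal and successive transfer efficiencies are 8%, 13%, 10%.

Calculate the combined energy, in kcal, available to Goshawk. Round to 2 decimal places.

1086.81 kcal

Via Herbs: 971900 × 0.16 × 0.13 × 0.18 × 0.16 = 582.206976 kcal
Via Grass: 485200 × 0.08 × 0.13 × 0.1 = 504.608 kcal
Total at Goshawk: 582.206976 + 504.608 = 1086.814976 kcal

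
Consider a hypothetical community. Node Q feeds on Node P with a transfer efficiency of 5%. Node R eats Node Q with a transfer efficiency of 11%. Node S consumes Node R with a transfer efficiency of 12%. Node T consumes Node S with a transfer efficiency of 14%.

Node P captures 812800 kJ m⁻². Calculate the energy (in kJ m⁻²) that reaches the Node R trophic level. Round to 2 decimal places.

4470.40 kJ m⁻²

Node Q: 812800 × 0.05 = 40640 kJ m⁻²
Node R: 40640 × 0.11 = 4470.4 kJ m⁻²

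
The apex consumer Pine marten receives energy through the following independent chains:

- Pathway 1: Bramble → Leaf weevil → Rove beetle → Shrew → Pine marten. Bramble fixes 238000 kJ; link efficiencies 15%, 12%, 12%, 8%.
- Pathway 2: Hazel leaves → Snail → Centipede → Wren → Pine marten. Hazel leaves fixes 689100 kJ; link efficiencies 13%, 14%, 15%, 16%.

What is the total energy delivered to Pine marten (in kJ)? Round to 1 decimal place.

Pathway 1: 238000 × 0.15 × 0.12 × 0.12 × 0.08 = 41.1264 kJ
Pathway 2: 689100 × 0.13 × 0.14 × 0.15 × 0.16 = 300.99888 kJ
Total at Pine marten: 41.1264 + 300.99888 = 342.12528 kJ

342.1 kJ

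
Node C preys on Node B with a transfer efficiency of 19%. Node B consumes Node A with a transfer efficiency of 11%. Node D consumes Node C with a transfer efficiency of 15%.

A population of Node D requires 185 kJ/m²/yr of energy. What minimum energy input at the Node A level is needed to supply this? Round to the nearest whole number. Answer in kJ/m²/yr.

59011 kJ/m²/yr

Cumulative transfer efficiency: 0.11 × 0.19 × 0.15 = 0.003135
Node A energy = 185 / 0.003135 = 59011 kJ/m²/yr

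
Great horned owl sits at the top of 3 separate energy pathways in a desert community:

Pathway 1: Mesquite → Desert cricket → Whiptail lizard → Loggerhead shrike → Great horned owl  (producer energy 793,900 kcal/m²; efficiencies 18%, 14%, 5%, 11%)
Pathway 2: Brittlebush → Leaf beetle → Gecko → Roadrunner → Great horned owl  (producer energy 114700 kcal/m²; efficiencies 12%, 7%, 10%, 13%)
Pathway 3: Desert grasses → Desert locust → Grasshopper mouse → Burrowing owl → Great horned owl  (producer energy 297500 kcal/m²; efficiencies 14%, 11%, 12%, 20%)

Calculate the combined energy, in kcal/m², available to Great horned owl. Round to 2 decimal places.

232.52 kcal/m²

Pathway 1: 793900 × 0.18 × 0.14 × 0.05 × 0.11 = 110.03454 kcal/m²
Pathway 2: 114700 × 0.12 × 0.07 × 0.1 × 0.13 = 12.52524 kcal/m²
Pathway 3: 297500 × 0.14 × 0.11 × 0.12 × 0.2 = 109.956 kcal/m²
Total at Great horned owl: 110.03454 + 12.52524 + 109.956 = 232.51578 kcal/m²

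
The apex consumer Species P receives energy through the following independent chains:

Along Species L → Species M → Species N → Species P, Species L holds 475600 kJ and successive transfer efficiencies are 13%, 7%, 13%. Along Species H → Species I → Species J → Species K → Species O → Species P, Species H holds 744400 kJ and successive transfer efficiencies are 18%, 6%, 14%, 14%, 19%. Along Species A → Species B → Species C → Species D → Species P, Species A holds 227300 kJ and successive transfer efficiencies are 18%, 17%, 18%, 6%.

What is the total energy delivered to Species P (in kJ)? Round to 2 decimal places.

667.69 kJ

Via Species L: 475600 × 0.13 × 0.07 × 0.13 = 562.6348 kJ
Via Species H: 744400 × 0.18 × 0.06 × 0.14 × 0.14 × 0.19 = 29.93917248 kJ
Via Species A: 227300 × 0.18 × 0.17 × 0.18 × 0.06 = 75.118104 kJ
Total at Species P: 562.6348 + 29.93917248 + 75.118104 = 667.69207648 kJ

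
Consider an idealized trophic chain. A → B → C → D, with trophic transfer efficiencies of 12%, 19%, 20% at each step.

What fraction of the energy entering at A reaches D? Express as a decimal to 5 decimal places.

0.00456

Product of link efficiencies: 0.12 × 0.19 × 0.2 = 0.00456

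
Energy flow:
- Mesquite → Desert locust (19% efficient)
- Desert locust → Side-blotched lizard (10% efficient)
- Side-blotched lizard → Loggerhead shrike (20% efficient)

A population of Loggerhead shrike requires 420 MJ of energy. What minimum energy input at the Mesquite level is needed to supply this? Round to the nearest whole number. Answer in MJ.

110526 MJ

Cumulative transfer efficiency: 0.19 × 0.1 × 0.2 = 0.0038
Mesquite energy = 420 / 0.0038 = 110526 MJ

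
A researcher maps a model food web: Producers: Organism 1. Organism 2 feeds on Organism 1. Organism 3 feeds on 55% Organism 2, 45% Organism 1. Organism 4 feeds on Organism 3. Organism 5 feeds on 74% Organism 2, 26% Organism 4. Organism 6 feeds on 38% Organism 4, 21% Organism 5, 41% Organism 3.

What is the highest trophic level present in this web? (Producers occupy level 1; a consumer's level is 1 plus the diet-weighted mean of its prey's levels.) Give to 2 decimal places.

4.11

Organism 2: 1 + 1 = 2
Organism 3: 1 + (0.55×2 + 0.45×1) = 2.55
Organism 4: 1 + 2.55 = 3.55
Organism 5: 1 + (0.74×2 + 0.26×3.55) = 3.403
Organism 6: 1 + (0.38×3.55 + 0.21×3.403 + 0.41×2.55) = 4.10913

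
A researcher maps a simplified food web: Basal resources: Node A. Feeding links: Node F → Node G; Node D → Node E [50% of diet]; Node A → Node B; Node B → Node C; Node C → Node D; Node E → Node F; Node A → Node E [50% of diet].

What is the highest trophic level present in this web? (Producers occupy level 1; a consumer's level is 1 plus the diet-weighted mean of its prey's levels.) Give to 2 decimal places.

Node B: 1 + 1 = 2
Node C: 1 + 2 = 3
Node D: 1 + 3 = 4
Node E: 1 + (0.5×4 + 0.5×1) = 3.5
Node F: 1 + 3.5 = 4.5
Node G: 1 + 4.5 = 5.5

5.50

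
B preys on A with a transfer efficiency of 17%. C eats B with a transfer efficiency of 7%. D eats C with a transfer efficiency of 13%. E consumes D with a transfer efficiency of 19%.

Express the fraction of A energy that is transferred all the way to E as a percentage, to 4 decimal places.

0.0294%

Product of link efficiencies: 0.17 × 0.07 × 0.13 × 0.19 = 0.00029393
As a percentage: 0.00029393 × 100 = 0.0294%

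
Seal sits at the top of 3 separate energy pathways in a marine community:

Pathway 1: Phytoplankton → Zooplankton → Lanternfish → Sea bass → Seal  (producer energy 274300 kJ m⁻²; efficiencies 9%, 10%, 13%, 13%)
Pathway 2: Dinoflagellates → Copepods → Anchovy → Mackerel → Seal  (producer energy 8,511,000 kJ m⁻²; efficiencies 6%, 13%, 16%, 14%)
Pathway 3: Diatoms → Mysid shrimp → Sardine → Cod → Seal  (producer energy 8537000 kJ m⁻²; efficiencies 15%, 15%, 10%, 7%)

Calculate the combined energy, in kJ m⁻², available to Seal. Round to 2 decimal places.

Pathway 1: 274300 × 0.09 × 0.1 × 0.13 × 0.13 = 41.72103 kJ m⁻²
Pathway 2: 8511000 × 0.06 × 0.13 × 0.16 × 0.14 = 1487.04192 kJ m⁻²
Pathway 3: 8537000 × 0.15 × 0.15 × 0.1 × 0.07 = 1344.5775 kJ m⁻²
Total at Seal: 41.72103 + 1487.04192 + 1344.5775 = 2873.34045 kJ m⁻²

2873.34 kJ m⁻²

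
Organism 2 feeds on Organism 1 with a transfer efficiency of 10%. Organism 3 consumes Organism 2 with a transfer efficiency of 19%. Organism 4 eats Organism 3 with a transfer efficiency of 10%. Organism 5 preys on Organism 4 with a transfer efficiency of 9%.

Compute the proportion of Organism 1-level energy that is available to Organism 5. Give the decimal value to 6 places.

Product of link efficiencies: 0.1 × 0.19 × 0.1 × 0.09 = 0.000171

0.000171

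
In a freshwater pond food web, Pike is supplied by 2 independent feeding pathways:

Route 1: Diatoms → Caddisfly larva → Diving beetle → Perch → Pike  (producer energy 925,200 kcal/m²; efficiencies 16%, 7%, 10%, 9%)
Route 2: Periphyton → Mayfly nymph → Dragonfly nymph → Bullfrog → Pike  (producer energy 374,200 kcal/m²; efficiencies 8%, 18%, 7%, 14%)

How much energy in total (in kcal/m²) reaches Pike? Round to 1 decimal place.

146.1 kcal/m²

Route 1: 925200 × 0.16 × 0.07 × 0.1 × 0.09 = 93.26016 kcal/m²
Route 2: 374200 × 0.08 × 0.18 × 0.07 × 0.14 = 52.807104 kcal/m²
Total at Pike: 93.26016 + 52.807104 = 146.067264 kcal/m²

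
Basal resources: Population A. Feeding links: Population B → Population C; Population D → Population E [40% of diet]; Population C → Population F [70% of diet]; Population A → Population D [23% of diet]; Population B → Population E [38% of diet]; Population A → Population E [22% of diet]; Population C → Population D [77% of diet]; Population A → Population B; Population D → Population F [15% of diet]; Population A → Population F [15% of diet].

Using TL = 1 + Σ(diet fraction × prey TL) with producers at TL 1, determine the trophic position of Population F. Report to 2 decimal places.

Population B: 1 + 1 = 2
Population C: 1 + 2 = 3
Population D: 1 + (0.77×3 + 0.23×1) = 3.54
Population E: 1 + (0.38×2 + 0.22×1 + 0.4×3.54) = 3.396
Population F: 1 + (0.15×3.54 + 0.7×3 + 0.15×1) = 3.781

3.78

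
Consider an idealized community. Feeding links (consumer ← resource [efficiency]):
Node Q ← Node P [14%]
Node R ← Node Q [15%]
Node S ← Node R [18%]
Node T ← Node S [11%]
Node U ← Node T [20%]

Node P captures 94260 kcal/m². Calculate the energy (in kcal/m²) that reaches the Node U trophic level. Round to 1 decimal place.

Node Q: 94260 × 0.14 = 13196.4 kcal/m²
Node R: 13196.4 × 0.15 = 1979.46 kcal/m²
Node S: 1979.46 × 0.18 = 356.3028 kcal/m²
Node T: 356.3028 × 0.11 = 39.193308 kcal/m²
Node U: 39.193308 × 0.2 = 7.8386616 kcal/m²

7.8 kcal/m²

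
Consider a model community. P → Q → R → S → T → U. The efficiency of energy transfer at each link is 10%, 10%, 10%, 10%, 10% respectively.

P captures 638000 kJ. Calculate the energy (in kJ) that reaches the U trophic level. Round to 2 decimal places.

Q: 638000 × 0.1 = 63800 kJ
R: 63800 × 0.1 = 6380 kJ
S: 6380 × 0.1 = 638 kJ
T: 638 × 0.1 = 63.8 kJ
U: 63.8 × 0.1 = 6.38 kJ

6.38 kJ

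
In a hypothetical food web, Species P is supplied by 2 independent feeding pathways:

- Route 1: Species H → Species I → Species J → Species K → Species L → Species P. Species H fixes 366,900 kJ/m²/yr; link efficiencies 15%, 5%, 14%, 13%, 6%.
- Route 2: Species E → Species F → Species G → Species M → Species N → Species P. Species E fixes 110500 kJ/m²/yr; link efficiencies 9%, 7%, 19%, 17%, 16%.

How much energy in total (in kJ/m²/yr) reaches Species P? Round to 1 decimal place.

Route 1: 366900 × 0.15 × 0.05 × 0.14 × 0.13 × 0.06 = 3.004911 kJ/m²/yr
Route 2: 110500 × 0.09 × 0.07 × 0.19 × 0.17 × 0.16 = 3.5977032 kJ/m²/yr
Total at Species P: 3.004911 + 3.5977032 = 6.6026142 kJ/m²/yr

6.6 kJ/m²/yr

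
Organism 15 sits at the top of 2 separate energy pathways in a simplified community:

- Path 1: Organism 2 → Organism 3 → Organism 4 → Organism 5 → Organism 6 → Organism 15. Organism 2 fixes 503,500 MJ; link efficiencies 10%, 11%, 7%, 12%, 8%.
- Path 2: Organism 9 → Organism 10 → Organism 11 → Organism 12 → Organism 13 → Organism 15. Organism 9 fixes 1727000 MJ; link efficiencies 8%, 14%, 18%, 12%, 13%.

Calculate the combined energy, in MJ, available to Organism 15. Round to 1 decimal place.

58.0 MJ

Path 1: 503500 × 0.1 × 0.11 × 0.07 × 0.12 × 0.08 = 3.721872 MJ
Path 2: 1727000 × 0.08 × 0.14 × 0.18 × 0.12 × 0.13 = 54.3134592 MJ
Total at Organism 15: 3.721872 + 54.3134592 = 58.0353312 MJ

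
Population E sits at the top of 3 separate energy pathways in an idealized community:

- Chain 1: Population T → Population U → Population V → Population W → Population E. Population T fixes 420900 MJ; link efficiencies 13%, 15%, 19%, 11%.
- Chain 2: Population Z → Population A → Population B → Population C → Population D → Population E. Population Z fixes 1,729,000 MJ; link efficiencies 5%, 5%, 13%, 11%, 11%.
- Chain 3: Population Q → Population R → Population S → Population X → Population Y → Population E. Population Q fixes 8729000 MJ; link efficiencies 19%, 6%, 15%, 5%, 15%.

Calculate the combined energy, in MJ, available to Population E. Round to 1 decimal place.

Chain 1: 420900 × 0.13 × 0.15 × 0.19 × 0.11 = 171.537795 MJ
Chain 2: 1729000 × 0.05 × 0.05 × 0.13 × 0.11 × 0.11 = 6.7992925 MJ
Chain 3: 8729000 × 0.19 × 0.06 × 0.15 × 0.05 × 0.15 = 111.949425 MJ
Total at Population E: 171.537795 + 6.7992925 + 111.949425 = 290.2865125 MJ

290.3 MJ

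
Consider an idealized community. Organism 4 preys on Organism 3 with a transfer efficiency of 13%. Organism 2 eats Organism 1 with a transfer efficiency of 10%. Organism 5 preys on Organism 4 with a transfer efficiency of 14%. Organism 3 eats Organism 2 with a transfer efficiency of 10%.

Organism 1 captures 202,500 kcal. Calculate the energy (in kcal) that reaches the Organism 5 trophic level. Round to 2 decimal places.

Organism 2: 202500 × 0.1 = 20250 kcal
Organism 3: 20250 × 0.1 = 2025 kcal
Organism 4: 2025 × 0.13 = 263.25 kcal
Organism 5: 263.25 × 0.14 = 36.855 kcal

36.86 kcal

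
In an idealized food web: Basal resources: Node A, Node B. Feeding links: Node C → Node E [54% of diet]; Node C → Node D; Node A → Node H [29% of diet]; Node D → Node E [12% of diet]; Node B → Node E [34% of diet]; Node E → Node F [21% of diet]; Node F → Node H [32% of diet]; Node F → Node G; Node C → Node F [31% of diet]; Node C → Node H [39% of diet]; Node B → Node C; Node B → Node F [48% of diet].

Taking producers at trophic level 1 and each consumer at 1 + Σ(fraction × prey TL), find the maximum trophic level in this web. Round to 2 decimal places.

3.68

Node C: 1 + 1 = 2
Node D: 1 + 2 = 3
Node E: 1 + (0.12×3 + 0.54×2 + 0.34×1) = 2.78
Node F: 1 + (0.21×2.78 + 0.48×1 + 0.31×2) = 2.6838
Node G: 1 + 2.6838 = 3.6838
Node H: 1 + (0.29×1 + 0.39×2 + 0.32×2.6838) = 2.928816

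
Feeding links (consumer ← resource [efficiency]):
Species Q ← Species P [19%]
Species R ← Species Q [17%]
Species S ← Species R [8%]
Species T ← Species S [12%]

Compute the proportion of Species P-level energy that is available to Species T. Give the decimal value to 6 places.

0.000310

Product of link efficiencies: 0.19 × 0.17 × 0.08 × 0.12 = 0.00031008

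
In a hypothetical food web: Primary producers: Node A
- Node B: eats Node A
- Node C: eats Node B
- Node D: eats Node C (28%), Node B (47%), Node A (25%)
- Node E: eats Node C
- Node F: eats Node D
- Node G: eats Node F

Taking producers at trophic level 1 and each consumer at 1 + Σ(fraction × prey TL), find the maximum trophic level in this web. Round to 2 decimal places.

5.03

Node B: 1 + 1 = 2
Node C: 1 + 2 = 3
Node D: 1 + (0.28×3 + 0.47×2 + 0.25×1) = 3.03
Node E: 1 + 3 = 4
Node F: 1 + 3.03 = 4.03
Node G: 1 + 4.03 = 5.03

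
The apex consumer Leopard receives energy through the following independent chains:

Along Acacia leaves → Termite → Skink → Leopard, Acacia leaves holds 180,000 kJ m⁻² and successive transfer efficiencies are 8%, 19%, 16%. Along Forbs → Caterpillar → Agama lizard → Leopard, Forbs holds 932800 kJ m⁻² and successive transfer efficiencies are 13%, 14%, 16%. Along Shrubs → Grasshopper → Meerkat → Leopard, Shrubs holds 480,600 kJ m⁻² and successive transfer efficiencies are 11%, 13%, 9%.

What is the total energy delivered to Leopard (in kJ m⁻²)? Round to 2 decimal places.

3772.61 kJ m⁻²

Via Acacia leaves: 180000 × 0.08 × 0.19 × 0.16 = 437.76 kJ m⁻²
Via Forbs: 932800 × 0.13 × 0.14 × 0.16 = 2716.3136 kJ m⁻²
Via Shrubs: 480600 × 0.11 × 0.13 × 0.09 = 618.5322 kJ m⁻²
Total at Leopard: 437.76 + 2716.3136 + 618.5322 = 3772.6058 kJ m⁻²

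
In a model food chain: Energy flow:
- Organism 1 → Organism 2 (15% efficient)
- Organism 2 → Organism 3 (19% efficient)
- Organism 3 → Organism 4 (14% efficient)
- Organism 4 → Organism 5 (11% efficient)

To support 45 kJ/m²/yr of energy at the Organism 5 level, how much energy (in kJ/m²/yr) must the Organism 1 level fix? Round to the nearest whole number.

Cumulative transfer efficiency: 0.15 × 0.19 × 0.14 × 0.11 = 0.0004389
Organism 1 energy = 45 / 0.0004389 = 102529 kJ/m²/yr

102529 kJ/m²/yr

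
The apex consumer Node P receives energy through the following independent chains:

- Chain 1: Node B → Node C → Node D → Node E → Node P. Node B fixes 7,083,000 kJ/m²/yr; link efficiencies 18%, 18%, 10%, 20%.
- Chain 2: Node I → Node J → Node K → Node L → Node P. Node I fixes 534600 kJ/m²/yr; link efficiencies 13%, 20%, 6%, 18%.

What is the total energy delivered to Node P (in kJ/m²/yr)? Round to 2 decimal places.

Chain 1: 7083000 × 0.18 × 0.18 × 0.1 × 0.2 = 4589.784 kJ/m²/yr
Chain 2: 534600 × 0.13 × 0.2 × 0.06 × 0.18 = 150.11568 kJ/m²/yr
Total at Node P: 4589.784 + 150.11568 = 4739.89968 kJ/m²/yr

4739.90 kJ/m²/yr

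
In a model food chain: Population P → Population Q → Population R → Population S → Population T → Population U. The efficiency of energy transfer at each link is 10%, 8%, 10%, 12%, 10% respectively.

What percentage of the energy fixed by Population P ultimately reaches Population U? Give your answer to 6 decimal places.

Product of link efficiencies: 0.1 × 0.08 × 0.1 × 0.12 × 0.1 = 0.0000096
As a percentage: 0.0000096 × 100 = 0.000960%

0.000960%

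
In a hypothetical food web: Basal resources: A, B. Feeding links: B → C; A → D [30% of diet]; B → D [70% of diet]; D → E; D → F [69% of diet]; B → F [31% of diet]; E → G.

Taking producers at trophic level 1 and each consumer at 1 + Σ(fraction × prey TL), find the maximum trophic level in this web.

4

C: 1 + 1 = 2
D: 1 + (0.3×1 + 0.7×1) = 2
E: 1 + 2 = 3
F: 1 + (0.69×2 + 0.31×1) = 2.69
G: 1 + 3 = 4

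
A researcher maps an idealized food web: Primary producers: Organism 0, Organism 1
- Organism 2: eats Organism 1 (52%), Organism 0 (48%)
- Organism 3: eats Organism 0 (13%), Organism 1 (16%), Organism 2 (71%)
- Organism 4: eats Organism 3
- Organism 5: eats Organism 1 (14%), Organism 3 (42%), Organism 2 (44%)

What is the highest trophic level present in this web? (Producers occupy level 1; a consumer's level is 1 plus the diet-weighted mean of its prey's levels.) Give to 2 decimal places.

Organism 2: 1 + (0.52×1 + 0.48×1) = 2
Organism 3: 1 + (0.13×1 + 0.16×1 + 0.71×2) = 2.71
Organism 4: 1 + 2.71 = 3.71
Organism 5: 1 + (0.14×1 + 0.42×2.71 + 0.44×2) = 3.1582

3.71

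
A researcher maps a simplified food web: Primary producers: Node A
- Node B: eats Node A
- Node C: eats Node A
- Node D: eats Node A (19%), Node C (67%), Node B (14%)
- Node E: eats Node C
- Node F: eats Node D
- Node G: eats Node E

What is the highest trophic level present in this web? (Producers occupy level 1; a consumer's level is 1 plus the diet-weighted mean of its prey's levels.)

4

Node B: 1 + 1 = 2
Node C: 1 + 1 = 2
Node D: 1 + (0.19×1 + 0.67×2 + 0.14×2) = 2.81
Node E: 1 + 2 = 3
Node F: 1 + 2.81 = 3.81
Node G: 1 + 3 = 4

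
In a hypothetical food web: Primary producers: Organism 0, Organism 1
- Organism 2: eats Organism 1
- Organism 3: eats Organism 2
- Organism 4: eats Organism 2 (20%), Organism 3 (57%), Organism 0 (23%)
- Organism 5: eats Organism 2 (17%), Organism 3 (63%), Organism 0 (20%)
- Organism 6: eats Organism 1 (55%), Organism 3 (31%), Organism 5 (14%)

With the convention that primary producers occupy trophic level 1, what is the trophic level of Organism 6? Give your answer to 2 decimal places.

Organism 2: 1 + 1 = 2
Organism 3: 1 + 2 = 3
Organism 4: 1 + (0.2×2 + 0.57×3 + 0.23×1) = 3.34
Organism 5: 1 + (0.17×2 + 0.63×3 + 0.2×1) = 3.43
Organism 6: 1 + (0.55×1 + 0.31×3 + 0.14×3.43) = 2.9602

2.96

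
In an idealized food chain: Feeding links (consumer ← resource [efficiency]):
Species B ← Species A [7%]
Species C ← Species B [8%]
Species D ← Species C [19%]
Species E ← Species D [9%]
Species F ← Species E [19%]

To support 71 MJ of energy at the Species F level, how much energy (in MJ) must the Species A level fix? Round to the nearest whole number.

Cumulative transfer efficiency: 0.07 × 0.08 × 0.19 × 0.09 × 0.19 = 0.0000181944
Species A energy = 71 / 0.0000181944 = 3902300 MJ

3902300 MJ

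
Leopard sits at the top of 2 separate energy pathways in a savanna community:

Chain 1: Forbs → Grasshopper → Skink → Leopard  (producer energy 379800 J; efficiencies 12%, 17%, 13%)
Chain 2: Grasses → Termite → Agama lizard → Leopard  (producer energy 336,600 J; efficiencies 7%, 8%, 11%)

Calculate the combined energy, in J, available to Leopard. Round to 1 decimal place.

Chain 1: 379800 × 0.12 × 0.17 × 0.13 = 1007.2296 J
Chain 2: 336600 × 0.07 × 0.08 × 0.11 = 207.3456 J
Total at Leopard: 1007.2296 + 207.3456 = 1214.5752 J

1214.6 J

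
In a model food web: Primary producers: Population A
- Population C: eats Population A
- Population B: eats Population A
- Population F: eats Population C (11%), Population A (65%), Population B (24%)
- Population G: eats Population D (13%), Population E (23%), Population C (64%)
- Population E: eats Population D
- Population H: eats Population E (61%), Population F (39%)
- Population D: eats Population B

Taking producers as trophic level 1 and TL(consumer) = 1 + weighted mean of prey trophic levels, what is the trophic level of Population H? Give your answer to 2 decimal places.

Population B: 1 + 1 = 2
Population C: 1 + 1 = 2
Population D: 1 + 2 = 3
Population E: 1 + 3 = 4
Population F: 1 + (0.11×2 + 0.65×1 + 0.24×2) = 2.35
Population G: 1 + (0.13×3 + 0.23×4 + 0.64×2) = 3.59
Population H: 1 + (0.61×4 + 0.39×2.35) = 4.3565

4.36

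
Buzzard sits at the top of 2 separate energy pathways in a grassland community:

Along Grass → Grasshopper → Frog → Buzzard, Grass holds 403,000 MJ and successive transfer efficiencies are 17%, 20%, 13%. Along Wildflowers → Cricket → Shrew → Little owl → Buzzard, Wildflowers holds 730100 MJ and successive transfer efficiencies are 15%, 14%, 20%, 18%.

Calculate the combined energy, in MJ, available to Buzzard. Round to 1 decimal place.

2333.2 MJ

Via Grass: 403000 × 0.17 × 0.2 × 0.13 = 1781.26 MJ
Via Wildflowers: 730100 × 0.15 × 0.14 × 0.2 × 0.18 = 551.9556 MJ
Total at Buzzard: 1781.26 + 551.9556 = 2333.2156 MJ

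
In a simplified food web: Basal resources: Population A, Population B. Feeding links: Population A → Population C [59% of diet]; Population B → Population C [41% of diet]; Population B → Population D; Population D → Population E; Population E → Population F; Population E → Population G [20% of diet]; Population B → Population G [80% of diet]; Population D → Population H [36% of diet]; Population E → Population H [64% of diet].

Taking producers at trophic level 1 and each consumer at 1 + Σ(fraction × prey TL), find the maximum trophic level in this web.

4

Population C: 1 + (0.59×1 + 0.41×1) = 2
Population D: 1 + 1 = 2
Population E: 1 + 2 = 3
Population F: 1 + 3 = 4
Population G: 1 + (0.2×3 + 0.8×1) = 2.4
Population H: 1 + (0.36×2 + 0.64×3) = 3.64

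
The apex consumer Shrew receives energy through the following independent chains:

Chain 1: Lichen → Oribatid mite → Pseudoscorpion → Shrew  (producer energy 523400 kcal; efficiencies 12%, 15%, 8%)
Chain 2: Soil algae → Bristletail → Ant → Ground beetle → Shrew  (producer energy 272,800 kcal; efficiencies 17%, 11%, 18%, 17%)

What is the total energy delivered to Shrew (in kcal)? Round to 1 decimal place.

Chain 1: 523400 × 0.12 × 0.15 × 0.08 = 753.696 kcal
Chain 2: 272800 × 0.17 × 0.11 × 0.18 × 0.17 = 156.101616 kcal
Total at Shrew: 753.696 + 156.101616 = 909.797616 kcal

909.8 kcal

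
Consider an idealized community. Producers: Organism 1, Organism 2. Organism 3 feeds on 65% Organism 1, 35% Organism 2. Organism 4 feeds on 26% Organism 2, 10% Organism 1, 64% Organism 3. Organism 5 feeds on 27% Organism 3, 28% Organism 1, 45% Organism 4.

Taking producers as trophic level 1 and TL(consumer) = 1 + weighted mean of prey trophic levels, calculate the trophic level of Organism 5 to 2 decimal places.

Organism 3: 1 + (0.65×1 + 0.35×1) = 2
Organism 4: 1 + (0.26×1 + 0.1×1 + 0.64×2) = 2.64
Organism 5: 1 + (0.27×2 + 0.28×1 + 0.45×2.64) = 3.008

3.01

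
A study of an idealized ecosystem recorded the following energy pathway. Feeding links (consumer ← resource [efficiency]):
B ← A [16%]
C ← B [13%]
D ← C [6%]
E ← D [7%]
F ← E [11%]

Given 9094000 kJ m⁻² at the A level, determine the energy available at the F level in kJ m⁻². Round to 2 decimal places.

B: 9094000 × 0.16 = 1455040 kJ m⁻²
C: 1455040 × 0.13 = 189155.2 kJ m⁻²
D: 189155.2 × 0.06 = 11349.312 kJ m⁻²
E: 11349.312 × 0.07 = 794.45184 kJ m⁻²
F: 794.45184 × 0.11 = 87.3897024 kJ m⁻²

87.39 kJ m⁻²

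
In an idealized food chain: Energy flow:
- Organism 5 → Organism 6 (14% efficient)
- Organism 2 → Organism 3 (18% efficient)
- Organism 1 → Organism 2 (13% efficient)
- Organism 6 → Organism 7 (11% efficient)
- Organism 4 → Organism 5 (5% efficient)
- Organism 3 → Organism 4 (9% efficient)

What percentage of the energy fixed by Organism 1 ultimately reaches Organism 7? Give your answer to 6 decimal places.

0.000162%

Product of link efficiencies: 0.13 × 0.18 × 0.09 × 0.05 × 0.14 × 0.11 = 0.00000162162
As a percentage: 0.00000162162 × 100 = 0.000162%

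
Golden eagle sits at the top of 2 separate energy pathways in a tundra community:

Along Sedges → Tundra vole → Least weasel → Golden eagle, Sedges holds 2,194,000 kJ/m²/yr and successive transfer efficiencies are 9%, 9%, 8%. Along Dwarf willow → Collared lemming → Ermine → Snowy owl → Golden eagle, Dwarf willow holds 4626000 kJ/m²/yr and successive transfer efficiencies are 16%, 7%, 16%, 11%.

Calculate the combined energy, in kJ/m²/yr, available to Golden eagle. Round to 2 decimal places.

2333.59 kJ/m²/yr

Via Sedges: 2194000 × 0.09 × 0.09 × 0.08 = 1421.712 kJ/m²/yr
Via Dwarf willow: 4626000 × 0.16 × 0.07 × 0.16 × 0.11 = 911.87712 kJ/m²/yr
Total at Golden eagle: 1421.712 + 911.87712 = 2333.58912 kJ/m²/yr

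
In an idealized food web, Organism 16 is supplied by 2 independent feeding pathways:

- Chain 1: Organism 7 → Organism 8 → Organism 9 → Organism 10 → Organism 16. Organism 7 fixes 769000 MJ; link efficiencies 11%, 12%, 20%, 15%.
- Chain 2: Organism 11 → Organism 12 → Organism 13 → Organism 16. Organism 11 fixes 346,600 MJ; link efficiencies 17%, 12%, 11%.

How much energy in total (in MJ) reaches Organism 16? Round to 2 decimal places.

1082.29 MJ

Chain 1: 769000 × 0.11 × 0.12 × 0.2 × 0.15 = 304.524 MJ
Chain 2: 346600 × 0.17 × 0.12 × 0.11 = 777.7704 MJ
Total at Organism 16: 304.524 + 777.7704 = 1082.2944 MJ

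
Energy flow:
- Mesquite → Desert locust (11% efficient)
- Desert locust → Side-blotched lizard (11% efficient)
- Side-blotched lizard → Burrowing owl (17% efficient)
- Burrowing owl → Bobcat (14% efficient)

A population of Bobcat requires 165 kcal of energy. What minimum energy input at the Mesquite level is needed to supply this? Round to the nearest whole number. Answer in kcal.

Cumulative transfer efficiency: 0.11 × 0.11 × 0.17 × 0.14 = 0.00028798
Mesquite energy = 165 / 0.00028798 = 572956 kcal

572956 kcal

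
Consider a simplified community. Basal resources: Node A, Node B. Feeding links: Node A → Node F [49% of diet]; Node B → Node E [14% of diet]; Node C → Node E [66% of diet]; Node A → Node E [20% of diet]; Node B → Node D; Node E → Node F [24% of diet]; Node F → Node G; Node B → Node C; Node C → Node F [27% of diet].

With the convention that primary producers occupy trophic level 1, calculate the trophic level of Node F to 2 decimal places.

2.67

Node C: 1 + 1 = 2
Node D: 1 + 1 = 2
Node E: 1 + (0.14×1 + 0.2×1 + 0.66×2) = 2.66
Node F: 1 + (0.27×2 + 0.24×2.66 + 0.49×1) = 2.6684
Node G: 1 + 2.6684 = 3.6684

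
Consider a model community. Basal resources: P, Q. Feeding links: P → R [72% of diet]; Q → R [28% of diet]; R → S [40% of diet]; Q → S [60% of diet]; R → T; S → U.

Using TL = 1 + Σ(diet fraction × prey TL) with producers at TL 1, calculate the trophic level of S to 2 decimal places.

2.40

R: 1 + (0.72×1 + 0.28×1) = 2
S: 1 + (0.4×2 + 0.6×1) = 2.4
T: 1 + 2 = 3
U: 1 + 2.4 = 3.4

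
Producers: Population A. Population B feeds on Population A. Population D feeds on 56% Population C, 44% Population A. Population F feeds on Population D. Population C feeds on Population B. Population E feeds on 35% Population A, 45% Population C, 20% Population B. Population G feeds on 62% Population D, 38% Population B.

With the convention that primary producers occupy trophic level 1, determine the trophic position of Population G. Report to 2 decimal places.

3.69

Population B: 1 + 1 = 2
Population C: 1 + 2 = 3
Population D: 1 + (0.56×3 + 0.44×1) = 3.12
Population E: 1 + (0.35×1 + 0.45×3 + 0.2×2) = 3.1
Population F: 1 + 3.12 = 4.12
Population G: 1 + (0.62×3.12 + 0.38×2) = 3.6944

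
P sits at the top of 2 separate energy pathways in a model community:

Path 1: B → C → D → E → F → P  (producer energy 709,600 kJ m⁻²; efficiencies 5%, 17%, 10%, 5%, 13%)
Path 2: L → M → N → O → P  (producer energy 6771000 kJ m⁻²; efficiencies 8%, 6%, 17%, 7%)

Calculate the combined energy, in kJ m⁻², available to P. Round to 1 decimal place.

390.7 kJ m⁻²

Path 1: 709600 × 0.05 × 0.17 × 0.1 × 0.05 × 0.13 = 3.92054 kJ m⁻²
Path 2: 6771000 × 0.08 × 0.06 × 0.17 × 0.07 = 386.75952 kJ m⁻²
Total at P: 3.92054 + 386.75952 = 390.68006 kJ m⁻²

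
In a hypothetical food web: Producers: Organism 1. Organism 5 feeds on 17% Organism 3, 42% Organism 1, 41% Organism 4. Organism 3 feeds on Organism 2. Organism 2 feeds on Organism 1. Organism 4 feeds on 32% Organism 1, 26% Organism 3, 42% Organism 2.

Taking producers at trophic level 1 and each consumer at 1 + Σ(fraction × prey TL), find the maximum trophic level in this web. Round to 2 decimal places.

Organism 2: 1 + 1 = 2
Organism 3: 1 + 2 = 3
Organism 4: 1 + (0.32×1 + 0.26×3 + 0.42×2) = 2.94
Organism 5: 1 + (0.17×3 + 0.42×1 + 0.41×2.94) = 3.1354

3.14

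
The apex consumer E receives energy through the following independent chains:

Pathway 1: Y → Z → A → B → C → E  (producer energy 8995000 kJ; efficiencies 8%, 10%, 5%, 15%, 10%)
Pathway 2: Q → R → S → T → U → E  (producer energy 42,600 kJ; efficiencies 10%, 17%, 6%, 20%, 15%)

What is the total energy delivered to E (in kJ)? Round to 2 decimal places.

Pathway 1: 8995000 × 0.08 × 0.1 × 0.05 × 0.15 × 0.1 = 53.97 kJ
Pathway 2: 42600 × 0.1 × 0.17 × 0.06 × 0.2 × 0.15 = 1.30356 kJ
Total at E: 53.97 + 1.30356 = 55.27356 kJ

55.27 kJ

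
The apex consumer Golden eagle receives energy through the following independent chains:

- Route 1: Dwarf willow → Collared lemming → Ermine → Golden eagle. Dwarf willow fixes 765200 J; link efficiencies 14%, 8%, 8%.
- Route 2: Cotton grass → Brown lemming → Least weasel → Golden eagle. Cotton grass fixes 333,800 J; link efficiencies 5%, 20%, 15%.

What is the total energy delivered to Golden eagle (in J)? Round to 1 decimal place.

1186.3 J

Route 1: 765200 × 0.14 × 0.08 × 0.08 = 685.6192 J
Route 2: 333800 × 0.05 × 0.2 × 0.15 = 500.7 J
Total at Golden eagle: 685.6192 + 500.7 = 1186.3192 J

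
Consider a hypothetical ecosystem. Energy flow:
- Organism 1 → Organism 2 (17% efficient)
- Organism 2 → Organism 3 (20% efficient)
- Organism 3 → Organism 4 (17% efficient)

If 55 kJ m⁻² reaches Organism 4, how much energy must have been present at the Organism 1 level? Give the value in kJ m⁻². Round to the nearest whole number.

9516 kJ m⁻²

Cumulative transfer efficiency: 0.17 × 0.2 × 0.17 = 0.00578
Organism 1 energy = 55 / 0.00578 = 9516 kJ m⁻²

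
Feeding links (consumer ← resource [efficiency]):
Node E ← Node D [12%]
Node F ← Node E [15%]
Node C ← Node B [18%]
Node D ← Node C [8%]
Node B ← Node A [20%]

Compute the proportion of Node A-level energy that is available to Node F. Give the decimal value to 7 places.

0.0000518

Product of link efficiencies: 0.2 × 0.18 × 0.08 × 0.12 × 0.15 = 0.00005184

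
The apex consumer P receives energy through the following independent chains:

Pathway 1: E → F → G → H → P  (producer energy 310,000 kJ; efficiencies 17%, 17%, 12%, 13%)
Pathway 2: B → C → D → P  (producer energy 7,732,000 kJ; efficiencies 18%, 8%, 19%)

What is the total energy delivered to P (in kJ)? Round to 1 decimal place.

21294.5 kJ

Pathway 1: 310000 × 0.17 × 0.17 × 0.12 × 0.13 = 139.7604 kJ
Pathway 2: 7732000 × 0.18 × 0.08 × 0.19 = 21154.752 kJ
Total at P: 139.7604 + 21154.752 = 21294.5124 kJ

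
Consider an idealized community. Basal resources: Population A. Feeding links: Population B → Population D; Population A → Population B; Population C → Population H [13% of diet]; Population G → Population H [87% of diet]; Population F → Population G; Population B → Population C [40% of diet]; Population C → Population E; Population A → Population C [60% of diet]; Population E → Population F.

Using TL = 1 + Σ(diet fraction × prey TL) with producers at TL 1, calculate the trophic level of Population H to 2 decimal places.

6.01

Population B: 1 + 1 = 2
Population C: 1 + (0.4×2 + 0.6×1) = 2.4
Population D: 1 + 2 = 3
Population E: 1 + 2.4 = 3.4
Population F: 1 + 3.4 = 4.4
Population G: 1 + 4.4 = 5.4
Population H: 1 + (0.13×2.4 + 0.87×5.4) = 6.01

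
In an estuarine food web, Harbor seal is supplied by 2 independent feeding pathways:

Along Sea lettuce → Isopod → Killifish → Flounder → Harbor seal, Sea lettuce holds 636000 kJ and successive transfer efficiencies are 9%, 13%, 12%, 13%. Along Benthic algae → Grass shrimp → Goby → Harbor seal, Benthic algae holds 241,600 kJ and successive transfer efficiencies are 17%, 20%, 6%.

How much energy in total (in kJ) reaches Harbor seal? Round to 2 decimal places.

Via Sea lettuce: 636000 × 0.09 × 0.13 × 0.12 × 0.13 = 116.08272 kJ
Via Benthic algae: 241600 × 0.17 × 0.2 × 0.06 = 492.864 kJ
Total at Harbor seal: 116.08272 + 492.864 = 608.94672 kJ

608.95 kJ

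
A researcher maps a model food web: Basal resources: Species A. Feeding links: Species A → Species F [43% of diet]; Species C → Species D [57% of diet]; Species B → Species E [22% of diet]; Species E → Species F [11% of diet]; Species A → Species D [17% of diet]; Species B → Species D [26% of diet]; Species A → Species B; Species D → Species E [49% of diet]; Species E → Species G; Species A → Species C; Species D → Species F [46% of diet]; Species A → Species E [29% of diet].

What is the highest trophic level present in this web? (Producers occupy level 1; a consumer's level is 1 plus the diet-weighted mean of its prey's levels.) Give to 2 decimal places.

Species B: 1 + 1 = 2
Species C: 1 + 1 = 2
Species D: 1 + (0.57×2 + 0.17×1 + 0.26×2) = 2.83
Species E: 1 + (0.49×2.83 + 0.22×2 + 0.29×1) = 3.1167
Species F: 1 + (0.46×2.83 + 0.43×1 + 0.11×3.1167) = 3.074637
Species G: 1 + 3.1167 = 4.1167

4.12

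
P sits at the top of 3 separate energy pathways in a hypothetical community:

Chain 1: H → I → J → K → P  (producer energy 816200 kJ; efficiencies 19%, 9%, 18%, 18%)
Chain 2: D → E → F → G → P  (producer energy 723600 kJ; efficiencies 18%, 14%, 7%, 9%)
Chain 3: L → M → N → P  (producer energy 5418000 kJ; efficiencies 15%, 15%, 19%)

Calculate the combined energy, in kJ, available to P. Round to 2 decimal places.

23729.04 kJ

Chain 1: 816200 × 0.19 × 0.09 × 0.18 × 0.18 = 452.207448 kJ
Chain 2: 723600 × 0.18 × 0.14 × 0.07 × 0.09 = 114.878736 kJ
Chain 3: 5418000 × 0.15 × 0.15 × 0.19 = 23161.95 kJ
Total at P: 452.207448 + 114.878736 + 23161.95 = 23729.036184 kJ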